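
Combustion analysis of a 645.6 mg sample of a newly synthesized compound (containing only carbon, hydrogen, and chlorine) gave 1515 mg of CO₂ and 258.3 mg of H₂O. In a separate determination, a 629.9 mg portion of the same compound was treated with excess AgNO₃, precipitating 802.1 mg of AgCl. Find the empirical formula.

C6H5Cl

mol C = 1.515 g CO₂ ÷ 44.009 g/mol = 0.034425 mol
mol H = 2 × 0.2583 g H₂O ÷ 18.015 g/mol = 0.028676 mol
From the AgCl data: mol Cl per gram of compound = (0.8021 ÷ 143.318) ÷ 0.6299 = 0.0088850 mol/g, so in the 0.6456 g combustion sample mol Cl = 0.0057361 mol
Divide by the smallest (0.0057361 mol): C 6.001, H 4.999, Cl 1.000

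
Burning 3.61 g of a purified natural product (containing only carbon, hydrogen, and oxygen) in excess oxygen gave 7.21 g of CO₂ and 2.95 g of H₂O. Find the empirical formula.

C2H4O

mol C = 7.21 g CO₂ ÷ 44.009 g/mol = 0.1638 mol
mol H = 2 × 2.95 g H₂O ÷ 18.015 g/mol = 0.3275 mol
mass O = 3.61 − (1.968 + 0.3301) = 1.312 g → mol O = 1.312 ÷ 15.999 = 0.08201 mol
Divide by the smallest (0.08201 mol): C 1.998, H 3.993, O 1.000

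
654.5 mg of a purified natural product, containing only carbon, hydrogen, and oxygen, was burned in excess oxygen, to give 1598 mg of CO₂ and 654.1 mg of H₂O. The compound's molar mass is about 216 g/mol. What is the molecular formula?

mol C = 1.598 g CO₂ ÷ 44.009 g/mol = 0.036311 mol
mol H = 2 × 0.6541 g H₂O ÷ 18.015 g/mol = 0.072617 mol
mass O = 0.6545 − (0.43613 + 0.073198) = 0.14517 g → mol O = 0.14517 ÷ 15.999 = 0.0090739 mol
Divide by the smallest (0.0090739 mol): C 4.002, H 8.003, O 1.000
Empirical formula: C4H8O
Empirical-formula mass = 72.11 g/mol; 216 ÷ 72.11 ≈ 3, so the molecular formula is C12H24O3.

C12H24O3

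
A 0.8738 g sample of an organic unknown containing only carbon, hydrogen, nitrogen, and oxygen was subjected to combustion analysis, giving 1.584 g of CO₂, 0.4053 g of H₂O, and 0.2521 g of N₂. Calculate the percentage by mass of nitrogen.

mol C = 1.584 g CO₂ ÷ 44.009 g/mol = 0.035993 mol
mol H = 2 × 0.4053 g H₂O ÷ 18.015 g/mol = 0.044996 mol
mol N = 2 × 0.2521 g N₂ ÷ 28.014 g/mol = 0.017998 mol
mass O = 0.8738 − (0.43231 + 0.045356 + 0.25210) = 0.14404 g → mol O = 0.14404 ÷ 15.999 = 0.0090029 mol
mass % N = 0.25210 g ÷ 0.8738 g × 100%

28.85%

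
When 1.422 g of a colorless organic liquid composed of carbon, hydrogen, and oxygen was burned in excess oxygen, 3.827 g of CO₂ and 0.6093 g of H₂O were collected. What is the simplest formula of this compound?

mol C = 3.827 g CO₂ ÷ 44.009 g/mol = 0.086959 mol
mol H = 2 × 0.6093 g H₂O ÷ 18.015 g/mol = 0.067644 mol
mass O = 1.422 − (1.0445 + 0.068185) = 0.30934 g → mol O = 0.30934 ÷ 15.999 = 0.019335 mol
Divide by the smallest (0.019335 mol): C 4.497, H 3.498, O 1.000
Multiplying each by 2 gives whole numbers: C 8.99, H 7.00, O 2.00

C9H7O2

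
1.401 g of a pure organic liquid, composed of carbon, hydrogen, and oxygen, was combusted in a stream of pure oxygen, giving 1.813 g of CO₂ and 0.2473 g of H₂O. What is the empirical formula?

C3H2O4

mol C = 1.813 g CO₂ ÷ 44.009 g/mol = 0.041196 mol
mol H = 2 × 0.2473 g H₂O ÷ 18.015 g/mol = 0.027455 mol
mass O = 1.401 − (0.49481 + 0.027675) = 0.87852 g → mol O = 0.87852 ÷ 15.999 = 0.054911 mol
Divide by the smallest (0.027455 mol): C 1.501, H 1.000, O 2.000
Multiplying each by 2 gives whole numbers: C 3.00, H 2.00, O 4.00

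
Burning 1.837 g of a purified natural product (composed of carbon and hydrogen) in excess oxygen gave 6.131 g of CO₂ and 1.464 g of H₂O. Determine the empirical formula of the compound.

mol C = 6.131 g CO₂ ÷ 44.009 g/mol = 0.13931 mol
mol H = 2 × 1.464 g H₂O ÷ 18.015 g/mol = 0.16253 mol
Divide by the smallest (0.13931 mol): C 1.000, H 1.167
Multiplying each by 6 gives whole numbers: C 6.00, H 7.00

C6H7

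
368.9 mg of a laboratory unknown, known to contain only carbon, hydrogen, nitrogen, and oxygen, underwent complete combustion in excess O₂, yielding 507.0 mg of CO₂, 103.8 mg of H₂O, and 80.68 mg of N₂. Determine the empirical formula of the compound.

mol C = 0.5070 g CO₂ ÷ 44.009 g/mol = 0.011520 mol
mol H = 2 × 0.1038 g H₂O ÷ 18.015 g/mol = 0.011524 mol
mol N = 2 × 0.08068 g N₂ ÷ 28.014 g/mol = 0.0057600 mol
mass O = 0.3689 − (0.13837 + 0.011616 + 0.080680) = 0.13823 g → mol O = 0.13823 ÷ 15.999 = 0.0086401 mol
Divide by the smallest (0.0057600 mol): C 2.000, H 2.001, N 1.000, O 1.500
Multiplying each by 2 gives whole numbers: C 4.00, H 4.00, N 2.00, O 3.00

C4H4N2O3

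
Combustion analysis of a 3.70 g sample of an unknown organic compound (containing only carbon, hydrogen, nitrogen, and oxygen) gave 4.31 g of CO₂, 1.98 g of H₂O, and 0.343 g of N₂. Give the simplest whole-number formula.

mol C = 4.31 g CO₂ ÷ 44.009 g/mol = 0.09793 mol
mol H = 2 × 1.98 g H₂O ÷ 18.015 g/mol = 0.2198 mol
mol N = 2 × 0.343 g N₂ ÷ 28.014 g/mol = 0.02449 mol
mass O = 3.70 − (1.176 + 0.2216 + 0.3430) = 1.959 g → mol O = 1.959 ÷ 15.999 = 0.1225 mol
Divide by the smallest (0.02449 mol): C 3.999, H 8.977, N 1.000, O 5.001

C4H9NO5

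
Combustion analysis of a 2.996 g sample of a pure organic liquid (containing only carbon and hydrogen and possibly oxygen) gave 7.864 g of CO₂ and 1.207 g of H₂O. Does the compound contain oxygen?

mol C = 7.864 g CO₂ ÷ 44.009 g/mol = 0.17869 mol
mol H = 2 × 1.207 g H₂O ÷ 18.015 g/mol = 0.13400 mol
C and H account for only 2.2813 g of the 2.996 g sample; the remaining 0.71467 g must be oxygen.

yes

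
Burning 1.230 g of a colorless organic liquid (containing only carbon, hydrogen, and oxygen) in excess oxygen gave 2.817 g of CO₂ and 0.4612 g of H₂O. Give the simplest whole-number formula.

C5H4O2

mol C = 2.817 g CO₂ ÷ 44.009 g/mol = 0.064010 mol
mol H = 2 × 0.4612 g H₂O ÷ 18.015 g/mol = 0.051202 mol
mass O = 1.230 − (0.76882 + 0.051611) = 0.40957 g → mol O = 0.40957 ÷ 15.999 = 0.025600 mol
Divide by the smallest (0.025600 mol): C 2.500, H 2.000, O 1.000
Multiplying each by 2 gives whole numbers: C 5.00, H 4.00, O 2.00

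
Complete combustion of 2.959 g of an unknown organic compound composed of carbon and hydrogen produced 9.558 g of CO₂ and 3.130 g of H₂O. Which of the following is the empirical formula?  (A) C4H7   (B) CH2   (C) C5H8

(C) C5H8

mol C = 9.558 g CO₂ ÷ 44.009 g/mol = 0.21718 mol
mol H = 2 × 3.130 g H₂O ÷ 18.015 g/mol = 0.34749 mol
Divide by the smallest (0.21718 mol): C 1.000, H 1.600
Multiplying each by 5 gives whole numbers: C 5.00, H 8.00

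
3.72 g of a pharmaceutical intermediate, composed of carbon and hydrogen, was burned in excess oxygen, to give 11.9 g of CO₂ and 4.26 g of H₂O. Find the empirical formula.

mol C = 11.9 g CO₂ ÷ 44.009 g/mol = 0.2704 mol
mol H = 2 × 4.26 g H₂O ÷ 18.015 g/mol = 0.4729 mol
Divide by the smallest (0.2704 mol): C 1.000, H 1.749
Multiplying each by 4 gives whole numbers: C 4.00, H 7.00

C4H7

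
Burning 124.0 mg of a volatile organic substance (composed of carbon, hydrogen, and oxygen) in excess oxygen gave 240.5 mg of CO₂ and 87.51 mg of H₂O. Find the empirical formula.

mol C = 0.2405 g CO₂ ÷ 44.009 g/mol = 0.0054648 mol
mol H = 2 × 0.08751 g H₂O ÷ 18.015 g/mol = 0.0097152 mol
mass O = 0.1240 − (0.065638 + 0.0097930) = 0.048569 g → mol O = 0.048569 ÷ 15.999 = 0.0030358 mol
Divide by the smallest (0.0030358 mol): C 1.800, H 3.200, O 1.000
Multiplying each by 5 gives whole numbers: C 9.00, H 16.00, O 5.00

C9H16O5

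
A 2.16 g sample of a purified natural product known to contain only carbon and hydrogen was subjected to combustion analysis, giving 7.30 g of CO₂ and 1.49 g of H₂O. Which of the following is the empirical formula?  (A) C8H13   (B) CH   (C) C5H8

(B) CH

mol C = 7.30 g CO₂ ÷ 44.009 g/mol = 0.1659 mol
mol H = 2 × 1.49 g H₂O ÷ 18.015 g/mol = 0.1654 mol
Divide by the smallest (0.1654 mol): C 1.003, H 1.000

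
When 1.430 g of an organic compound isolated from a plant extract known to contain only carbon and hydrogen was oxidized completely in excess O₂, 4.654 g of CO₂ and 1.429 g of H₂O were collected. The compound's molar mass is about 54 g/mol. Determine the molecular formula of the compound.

C4H6

mol C = 4.654 g CO₂ ÷ 44.009 g/mol = 0.10575 mol
mol H = 2 × 1.429 g H₂O ÷ 18.015 g/mol = 0.15865 mol
Divide by the smallest (0.10575 mol): C 1.000, H 1.500
Multiplying each by 2 gives whole numbers: C 2.00, H 3.00
Empirical formula: C2H3
Empirical-formula mass = 27.05 g/mol; 54 ÷ 27.05 ≈ 2, so the molecular formula is C4H6.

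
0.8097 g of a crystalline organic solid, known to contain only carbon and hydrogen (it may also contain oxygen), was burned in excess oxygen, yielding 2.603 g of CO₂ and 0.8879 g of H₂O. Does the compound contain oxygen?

mol C = 2.603 g CO₂ ÷ 44.009 g/mol = 0.059147 mol
mol H = 2 × 0.8879 g H₂O ÷ 18.015 g/mol = 0.098573 mol
C and H together account for 0.80978 g — essentially the entire 0.8097 g sample — so the compound contains no oxygen.

no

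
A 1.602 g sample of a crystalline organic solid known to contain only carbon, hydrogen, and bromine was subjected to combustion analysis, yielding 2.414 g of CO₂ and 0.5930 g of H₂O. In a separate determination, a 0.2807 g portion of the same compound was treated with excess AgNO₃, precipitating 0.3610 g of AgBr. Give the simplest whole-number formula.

C5H6Br

mol C = 2.414 g CO₂ ÷ 44.009 g/mol = 0.054852 mol
mol H = 2 × 0.5930 g H₂O ÷ 18.015 g/mol = 0.065834 mol
From the AgBr data: mol Br per gram of compound = (0.3610 ÷ 187.772) ÷ 0.2807 = 0.0068491 mol/g, so in the 1.602 g combustion sample mol Br = 0.010972 mol
Divide by the smallest (0.010972 mol): C 4.999, H 6.000, Br 1.000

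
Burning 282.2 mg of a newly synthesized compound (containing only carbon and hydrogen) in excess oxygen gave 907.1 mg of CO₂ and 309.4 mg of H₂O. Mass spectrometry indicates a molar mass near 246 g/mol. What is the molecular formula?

mol C = 0.9071 g CO₂ ÷ 44.009 g/mol = 0.020612 mol
mol H = 2 × 0.3094 g H₂O ÷ 18.015 g/mol = 0.034349 mol
Divide by the smallest (0.020612 mol): C 1.000, H 1.666
Multiplying each by 3 gives whole numbers: C 3.00, H 5.00
Empirical formula: C3H5
Empirical-formula mass = 41.07 g/mol; 246 ÷ 41.07 ≈ 6, so the molecular formula is C18H30.

C18H30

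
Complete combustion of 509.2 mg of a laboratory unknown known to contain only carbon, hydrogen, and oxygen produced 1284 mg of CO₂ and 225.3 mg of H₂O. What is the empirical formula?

C7H6O2

mol C = 1.284 g CO₂ ÷ 44.009 g/mol = 0.029176 mol
mol H = 2 × 0.2253 g H₂O ÷ 18.015 g/mol = 0.025012 mol
mass O = 0.5092 − (0.35043 + 0.025213) = 0.13356 g → mol O = 0.13356 ÷ 15.999 = 0.0083478 mol
Divide by the smallest (0.0083478 mol): C 3.495, H 2.996, O 1.000
Multiplying each by 2 gives whole numbers: C 6.99, H 5.99, O 2.00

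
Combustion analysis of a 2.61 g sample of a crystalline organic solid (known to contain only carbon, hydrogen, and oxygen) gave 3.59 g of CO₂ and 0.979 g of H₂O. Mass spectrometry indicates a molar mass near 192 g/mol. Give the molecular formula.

mol C = 3.59 g CO₂ ÷ 44.009 g/mol = 0.08157 mol
mol H = 2 × 0.979 g H₂O ÷ 18.015 g/mol = 0.1087 mol
mass O = 2.61 − (0.9798 + 0.1096) = 1.521 g → mol O = 1.521 ÷ 15.999 = 0.09505 mol
Divide by the smallest (0.08157 mol): C 1.000, H 1.332, O 1.165
Multiplying each by 6 gives whole numbers: C 6.00, H 7.99, O 6.99
Empirical formula: C6H8O7
Empirical-formula mass = 192.12 g/mol; 192 ÷ 192.12 ≈ 1, so the molecular formula is C6H8O7.

C6H8O7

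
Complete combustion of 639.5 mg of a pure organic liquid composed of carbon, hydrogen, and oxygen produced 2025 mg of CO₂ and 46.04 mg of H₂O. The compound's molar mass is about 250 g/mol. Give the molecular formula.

C18H2O2

mol C = 2.025 g CO₂ ÷ 44.009 g/mol = 0.046013 mol
mol H = 2 × 0.04604 g H₂O ÷ 18.015 g/mol = 0.0051113 mol
mass O = 0.6395 − (0.55267 + 0.0051522) = 0.081682 g → mol O = 0.081682 ÷ 15.999 = 0.0051054 mol
Divide by the smallest (0.0051054 mol): C 9.013, H 1.001, O 1.000
Empirical formula: C9HO
Empirical-formula mass = 125.11 g/mol; 250 ÷ 125.11 ≈ 2, so the molecular formula is C18H2O2.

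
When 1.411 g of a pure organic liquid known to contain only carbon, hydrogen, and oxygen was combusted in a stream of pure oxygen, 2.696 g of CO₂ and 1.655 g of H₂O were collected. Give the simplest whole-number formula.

C2H6O

mol C = 2.696 g CO₂ ÷ 44.009 g/mol = 0.061260 mol
mol H = 2 × 1.655 g H₂O ÷ 18.015 g/mol = 0.18374 mol
mass O = 1.411 − (0.73580 + 0.18521) = 0.49000 g → mol O = 0.49000 ÷ 15.999 = 0.030627 mol
Divide by the smallest (0.030627 mol): C 2.000, H 5.999, O 1.000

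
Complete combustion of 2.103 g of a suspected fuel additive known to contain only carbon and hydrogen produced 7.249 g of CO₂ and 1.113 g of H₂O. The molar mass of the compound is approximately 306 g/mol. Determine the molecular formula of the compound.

mol C = 7.249 g CO₂ ÷ 44.009 g/mol = 0.16472 mol
mol H = 2 × 1.113 g H₂O ÷ 18.015 g/mol = 0.12356 mol
Divide by the smallest (0.12356 mol): C 1.333, H 1.000
Multiplying each by 3 gives whole numbers: C 4.00, H 3.00
Empirical formula: C4H3
Empirical-formula mass = 51.07 g/mol; 306 ÷ 51.07 ≈ 6, so the molecular formula is C24H18.

C24H18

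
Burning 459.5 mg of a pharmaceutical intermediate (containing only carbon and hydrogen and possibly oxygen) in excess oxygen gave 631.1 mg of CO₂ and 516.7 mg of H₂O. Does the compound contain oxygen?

mol C = 0.6311 g CO₂ ÷ 44.009 g/mol = 0.014340 mol
mol H = 2 × 0.5167 g H₂O ÷ 18.015 g/mol = 0.057363 mol
C and H account for only 0.23006 g of the 0.4595 g sample; the remaining 0.22944 g must be oxygen.

yes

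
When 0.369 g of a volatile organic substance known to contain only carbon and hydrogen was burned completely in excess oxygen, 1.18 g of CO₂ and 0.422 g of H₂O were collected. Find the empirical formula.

C4H7

mol C = 1.18 g CO₂ ÷ 44.009 g/mol = 0.02681 mol
mol H = 2 × 0.422 g H₂O ÷ 18.015 g/mol = 0.04685 mol
Divide by the smallest (0.02681 mol): C 1.000, H 1.747
Multiplying each by 4 gives whole numbers: C 4.00, H 6.99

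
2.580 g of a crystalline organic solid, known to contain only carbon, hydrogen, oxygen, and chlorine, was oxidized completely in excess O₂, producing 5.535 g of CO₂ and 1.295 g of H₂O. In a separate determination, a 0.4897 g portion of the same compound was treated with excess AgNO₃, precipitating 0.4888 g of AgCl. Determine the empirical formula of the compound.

C7H8ClO

mol C = 5.535 g CO₂ ÷ 44.009 g/mol = 0.12577 mol
mol H = 2 × 1.295 g H₂O ÷ 18.015 g/mol = 0.14377 mol
From the AgCl data: mol Cl per gram of compound = (0.4888 ÷ 143.318) ÷ 0.4897 = 0.0069647 mol/g, so in the 2.580 g combustion sample mol Cl = 0.017969 mol
mass O = 2.580 − (1.5106 + 0.14492 + 0.63700) = 0.28747 g → mol O = 0.28747 ÷ 15.999 = 0.017968 mol
Divide by the smallest (0.017968 mol): C 7.000, H 8.002, Cl 1.000, O 1.000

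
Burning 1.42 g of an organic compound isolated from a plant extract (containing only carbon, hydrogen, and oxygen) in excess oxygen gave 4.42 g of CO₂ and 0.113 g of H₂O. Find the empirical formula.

mol C = 4.42 g CO₂ ÷ 44.009 g/mol = 0.1004 mol
mol H = 2 × 0.113 g H₂O ÷ 18.015 g/mol = 0.01255 mol
mass O = 1.42 − (1.206 + 0.01265) = 0.2010 g → mol O = 0.2010 ÷ 15.999 = 0.01257 mol
Divide by the smallest (0.01255 mol): C 8.006, H 1.000, O 1.002

C8HO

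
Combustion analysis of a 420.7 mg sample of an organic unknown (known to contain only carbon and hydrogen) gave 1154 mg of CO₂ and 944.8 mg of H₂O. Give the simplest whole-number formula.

mol C = 1.154 g CO₂ ÷ 44.009 g/mol = 0.026222 mol
mol H = 2 × 0.9448 g H₂O ÷ 18.015 g/mol = 0.10489 mol
Divide by the smallest (0.026222 mol): C 1.000, H 4.000

CH4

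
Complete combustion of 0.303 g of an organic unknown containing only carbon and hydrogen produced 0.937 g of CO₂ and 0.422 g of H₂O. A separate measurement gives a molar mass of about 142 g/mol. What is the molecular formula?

mol C = 0.937 g CO₂ ÷ 44.009 g/mol = 0.02129 mol
mol H = 2 × 0.422 g H₂O ÷ 18.015 g/mol = 0.04685 mol
Divide by the smallest (0.02129 mol): C 1.000, H 2.200
Multiplying each by 5 gives whole numbers: C 5.00, H 11.00
Empirical formula: C5H11
Empirical-formula mass = 71.14 g/mol; 142 ÷ 71.14 ≈ 2, so the molecular formula is C10H22.

C10H22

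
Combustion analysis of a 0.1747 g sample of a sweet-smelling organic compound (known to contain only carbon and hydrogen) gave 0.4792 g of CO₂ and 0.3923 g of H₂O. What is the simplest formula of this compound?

mol C = 0.4792 g CO₂ ÷ 44.009 g/mol = 0.010889 mol
mol H = 2 × 0.3923 g H₂O ÷ 18.015 g/mol = 0.043553 mol
Divide by the smallest (0.010889 mol): C 1.000, H 4.000

CH4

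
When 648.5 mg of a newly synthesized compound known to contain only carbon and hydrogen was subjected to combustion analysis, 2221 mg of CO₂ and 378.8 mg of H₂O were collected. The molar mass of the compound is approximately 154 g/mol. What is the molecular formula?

C12H10

mol C = 2.221 g CO₂ ÷ 44.009 g/mol = 0.050467 mol
mol H = 2 × 0.3788 g H₂O ÷ 18.015 g/mol = 0.042054 mol
Divide by the smallest (0.042054 mol): C 1.200, H 1.000
Multiplying each by 5 gives whole numbers: C 6.00, H 5.00
Empirical formula: C6H5
Empirical-formula mass = 77.11 g/mol; 154 ÷ 77.11 ≈ 2, so the molecular formula is C12H10.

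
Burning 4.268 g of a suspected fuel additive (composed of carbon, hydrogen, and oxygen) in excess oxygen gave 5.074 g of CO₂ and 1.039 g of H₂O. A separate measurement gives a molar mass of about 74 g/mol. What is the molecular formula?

mol C = 5.074 g CO₂ ÷ 44.009 g/mol = 0.11529 mol
mol H = 2 × 1.039 g H₂O ÷ 18.015 g/mol = 0.11535 mol
mass O = 4.268 − (1.3848 + 0.11627) = 2.7669 g → mol O = 2.7669 ÷ 15.999 = 0.17294 mol
Divide by the smallest (0.11529 mol): C 1.000, H 1.000, O 1.500
Multiplying each by 2 gives whole numbers: C 2.00, H 2.00, O 3.00
Empirical formula: C2H2O3
Empirical-formula mass = 74.03 g/mol; 74 ÷ 74.03 ≈ 1, so the molecular formula is C2H2O3.

C2H2O3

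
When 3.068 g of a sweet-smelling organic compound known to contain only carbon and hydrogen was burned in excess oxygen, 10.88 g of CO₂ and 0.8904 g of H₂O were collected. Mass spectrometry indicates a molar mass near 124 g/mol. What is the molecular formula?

C10H4

mol C = 10.88 g CO₂ ÷ 44.009 g/mol = 0.24722 mol
mol H = 2 × 0.8904 g H₂O ÷ 18.015 g/mol = 0.098851 mol
Divide by the smallest (0.098851 mol): C 2.501, H 1.000
Multiplying each by 2 gives whole numbers: C 5.00, H 2.00
Empirical formula: C5H2
Empirical-formula mass = 62.07 g/mol; 124 ÷ 62.07 ≈ 2, so the molecular formula is C10H4.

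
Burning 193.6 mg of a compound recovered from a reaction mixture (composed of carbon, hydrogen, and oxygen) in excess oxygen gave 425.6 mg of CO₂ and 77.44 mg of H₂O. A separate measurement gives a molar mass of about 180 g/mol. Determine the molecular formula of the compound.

C9H8O4

mol C = 0.4256 g CO₂ ÷ 44.009 g/mol = 0.0096707 mol
mol H = 2 × 0.07744 g H₂O ÷ 18.015 g/mol = 0.0085973 mol
mass O = 0.1936 − (0.11616 + 0.0086661) = 0.068779 g → mol O = 0.068779 ÷ 15.999 = 0.0042989 mol
Divide by the smallest (0.0042989 mol): C 2.250, H 2.000, O 1.000
Multiplying each by 4 gives whole numbers: C 9.00, H 8.00, O 4.00
Empirical formula: C9H8O4
Empirical-formula mass = 180.16 g/mol; 180 ÷ 180.16 ≈ 1, so the molecular formula is C9H8O4.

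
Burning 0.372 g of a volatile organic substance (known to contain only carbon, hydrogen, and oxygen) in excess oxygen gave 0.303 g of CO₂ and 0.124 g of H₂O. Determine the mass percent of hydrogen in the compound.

3.7%

mol C = 0.303 g CO₂ ÷ 44.009 g/mol = 0.006885 mol
mol H = 2 × 0.124 g H₂O ÷ 18.015 g/mol = 0.01377 mol
mass O = 0.372 − (0.08270 + 0.01388) = 0.2754 g → mol O = 0.2754 ÷ 15.999 = 0.01722 mol
mass % H = 0.01388 g ÷ 0.372 g × 100%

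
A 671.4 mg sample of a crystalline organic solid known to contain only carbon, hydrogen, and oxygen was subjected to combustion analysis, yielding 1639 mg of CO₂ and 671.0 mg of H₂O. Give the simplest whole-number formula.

C4H8O

mol C = 1.639 g CO₂ ÷ 44.009 g/mol = 0.037242 mol
mol H = 2 × 0.6710 g H₂O ÷ 18.015 g/mol = 0.074493 mol
mass O = 0.6714 − (0.44732 + 0.075089) = 0.14899 g → mol O = 0.14899 ÷ 15.999 = 0.0093126 mol
Divide by the smallest (0.0093126 mol): C 3.999, H 7.999, O 1.000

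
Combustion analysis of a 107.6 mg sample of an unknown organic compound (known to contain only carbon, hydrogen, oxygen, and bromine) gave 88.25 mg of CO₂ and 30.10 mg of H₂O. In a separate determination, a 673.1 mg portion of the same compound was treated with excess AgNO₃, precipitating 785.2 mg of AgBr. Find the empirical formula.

mol C = 0.08825 g CO₂ ÷ 44.009 g/mol = 0.0020053 mol
mol H = 2 × 0.03010 g H₂O ÷ 18.015 g/mol = 0.0033417 mol
From the AgBr data: mol Br per gram of compound = (0.7852 ÷ 187.772) ÷ 0.6731 = 0.0062125 mol/g, so in the 0.1076 g combustion sample mol Br = 0.00066847 mol
mass O = 0.1076 − (0.024085 + 0.0033684 + 0.053413) = 0.026733 g → mol O = 0.026733 ÷ 15.999 = 0.0016709 mol
Divide by the smallest (0.00066847 mol): C 3.000, H 4.999, Br 1.000, O 2.500
Multiplying each by 2 gives whole numbers: C 6.00, H 10.00, Br 2.00, O 5.00

C6H10Br2O5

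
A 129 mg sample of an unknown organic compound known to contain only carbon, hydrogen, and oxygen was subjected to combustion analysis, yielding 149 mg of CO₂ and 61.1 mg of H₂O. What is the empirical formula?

mol C = 0.149 g CO₂ ÷ 44.009 g/mol = 0.003386 mol
mol H = 2 × 0.0611 g H₂O ÷ 18.015 g/mol = 0.006783 mol
mass O = 0.129 − (0.04067 + 0.006838) = 0.08150 g → mol O = 0.08150 ÷ 15.999 = 0.005094 mol
Divide by the smallest (0.003386 mol): C 1.000, H 2.004, O 1.505
Multiplying each by 2 gives whole numbers: C 2.00, H 4.01, O 3.01

C2H4O3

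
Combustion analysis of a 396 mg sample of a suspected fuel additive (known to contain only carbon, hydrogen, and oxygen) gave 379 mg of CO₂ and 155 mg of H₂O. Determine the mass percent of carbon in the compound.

26.1%

mol C = 0.379 g CO₂ ÷ 44.009 g/mol = 0.008612 mol
mol H = 2 × 0.155 g H₂O ÷ 18.015 g/mol = 0.01721 mol
mass O = 0.396 − (0.1034 + 0.01735) = 0.2752 g → mol O = 0.2752 ÷ 15.999 = 0.01720 mol
mass % C = 0.1034 g ÷ 0.396 g × 100%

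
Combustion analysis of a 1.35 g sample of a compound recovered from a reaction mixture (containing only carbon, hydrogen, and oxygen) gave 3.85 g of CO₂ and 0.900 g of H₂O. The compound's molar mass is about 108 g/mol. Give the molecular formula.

mol C = 3.85 g CO₂ ÷ 44.009 g/mol = 0.08748 mol
mol H = 2 × 0.900 g H₂O ÷ 18.015 g/mol = 0.09992 mol
mass O = 1.35 − (1.051 + 0.1007) = 0.1985 g → mol O = 0.1985 ÷ 15.999 = 0.01241 mol
Divide by the smallest (0.01241 mol): C 7.050, H 8.052, O 1.000
Empirical formula: C7H8O
Empirical-formula mass = 108.14 g/mol; 108 ÷ 108.14 ≈ 1, so the molecular formula is C7H8O.

C7H8O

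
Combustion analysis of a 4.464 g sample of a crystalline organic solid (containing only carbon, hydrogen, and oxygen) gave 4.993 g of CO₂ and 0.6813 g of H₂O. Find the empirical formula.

C3H2O5

mol C = 4.993 g CO₂ ÷ 44.009 g/mol = 0.11345 mol
mol H = 2 × 0.6813 g H₂O ÷ 18.015 g/mol = 0.075637 mol
mass O = 4.464 − (1.3627 + 0.076242) = 3.0251 g → mol O = 3.0251 ÷ 15.999 = 0.18908 mol
Divide by the smallest (0.075637 mol): C 1.500, H 1.000, O 2.500
Multiplying each by 2 gives whole numbers: C 3.00, H 2.00, O 5.00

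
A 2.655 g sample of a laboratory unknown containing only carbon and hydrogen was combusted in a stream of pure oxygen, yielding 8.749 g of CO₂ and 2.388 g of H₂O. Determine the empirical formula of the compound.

C3H4

mol C = 8.749 g CO₂ ÷ 44.009 g/mol = 0.19880 mol
mol H = 2 × 2.388 g H₂O ÷ 18.015 g/mol = 0.26511 mol
Divide by the smallest (0.19880 mol): C 1.000, H 1.334
Multiplying each by 3 gives whole numbers: C 3.00, H 4.00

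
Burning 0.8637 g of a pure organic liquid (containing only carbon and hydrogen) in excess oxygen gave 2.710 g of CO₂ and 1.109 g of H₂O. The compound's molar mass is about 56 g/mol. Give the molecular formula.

mol C = 2.710 g CO₂ ÷ 44.009 g/mol = 0.061578 mol
mol H = 2 × 1.109 g H₂O ÷ 18.015 g/mol = 0.12312 mol
Divide by the smallest (0.061578 mol): C 1.000, H 1.999
Empirical formula: CH2
Empirical-formula mass = 14.03 g/mol; 56 ÷ 14.03 ≈ 4, so the molecular formula is C4H8.

C4H8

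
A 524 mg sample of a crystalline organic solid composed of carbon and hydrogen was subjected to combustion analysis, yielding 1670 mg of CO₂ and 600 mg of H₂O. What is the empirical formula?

C4H7

mol C = 1.67 g CO₂ ÷ 44.009 g/mol = 0.03795 mol
mol H = 2 × 0.600 g H₂O ÷ 18.015 g/mol = 0.06661 mol
Divide by the smallest (0.03795 mol): C 1.000, H 1.755
Multiplying each by 4 gives whole numbers: C 4.00, H 7.02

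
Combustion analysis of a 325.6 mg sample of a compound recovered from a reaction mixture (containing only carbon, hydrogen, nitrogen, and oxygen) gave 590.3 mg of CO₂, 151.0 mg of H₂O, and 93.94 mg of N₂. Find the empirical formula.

mol C = 0.5903 g CO₂ ÷ 44.009 g/mol = 0.013413 mol
mol H = 2 × 0.1510 g H₂O ÷ 18.015 g/mol = 0.016764 mol
mol N = 2 × 0.09394 g N₂ ÷ 28.014 g/mol = 0.0067066 mol
mass O = 0.3256 − (0.16111 + 0.016898 + 0.093940) = 0.053657 g → mol O = 0.053657 ÷ 15.999 = 0.0033537 mol
Divide by the smallest (0.0033537 mol): C 3.999, H 4.999, N 2.000, O 1.000

C4H5N2O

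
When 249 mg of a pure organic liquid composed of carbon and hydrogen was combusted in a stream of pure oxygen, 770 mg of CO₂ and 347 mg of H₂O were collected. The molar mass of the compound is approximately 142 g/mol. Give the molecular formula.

C10H22

mol C = 0.770 g CO₂ ÷ 44.009 g/mol = 0.01750 mol
mol H = 2 × 0.347 g H₂O ÷ 18.015 g/mol = 0.03852 mol
Divide by the smallest (0.01750 mol): C 1.000, H 2.202
Multiplying each by 5 gives whole numbers: C 5.00, H 11.01
Empirical formula: C5H11
Empirical-formula mass = 71.14 g/mol; 142 ÷ 71.14 ≈ 2, so the molecular formula is C10H22.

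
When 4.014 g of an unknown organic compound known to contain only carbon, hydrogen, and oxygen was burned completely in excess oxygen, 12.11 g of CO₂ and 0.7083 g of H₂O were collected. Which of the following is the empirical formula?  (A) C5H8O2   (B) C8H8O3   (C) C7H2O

(C) C7H2O

mol C = 12.11 g CO₂ ÷ 44.009 g/mol = 0.27517 mol
mol H = 2 × 0.7083 g H₂O ÷ 18.015 g/mol = 0.078634 mol
mass O = 4.014 − (3.3051 + 0.079264) = 0.62966 g → mol O = 0.62966 ÷ 15.999 = 0.039356 mol
Divide by the smallest (0.039356 mol): C 6.992, H 1.998, O 1.000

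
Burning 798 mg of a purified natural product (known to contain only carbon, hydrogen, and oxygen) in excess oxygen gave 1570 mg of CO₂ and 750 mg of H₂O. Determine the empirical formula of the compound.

mol C = 1.57 g CO₂ ÷ 44.009 g/mol = 0.03567 mol
mol H = 2 × 0.750 g H₂O ÷ 18.015 g/mol = 0.08326 mol
mass O = 0.798 − (0.4285 + 0.08393) = 0.2856 g → mol O = 0.2856 ÷ 15.999 = 0.01785 mol
Divide by the smallest (0.01785 mol): C 1.999, H 4.665, O 1.000
Multiplying each by 3 gives whole numbers: C 6.00, H 13.99, O 3.00

C6H14O3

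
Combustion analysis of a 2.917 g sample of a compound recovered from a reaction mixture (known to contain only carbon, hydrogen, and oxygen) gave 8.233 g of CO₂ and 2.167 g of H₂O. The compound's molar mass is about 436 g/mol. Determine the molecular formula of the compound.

mol C = 8.233 g CO₂ ÷ 44.009 g/mol = 0.18708 mol
mol H = 2 × 2.167 g H₂O ÷ 18.015 g/mol = 0.24058 mol
mass O = 2.917 − (2.2470 + 0.24250) = 0.42754 g → mol O = 0.42754 ÷ 15.999 = 0.026723 mol
Divide by the smallest (0.026723 mol): C 7.001, H 9.003, O 1.000
Empirical formula: C7H9O
Empirical-formula mass = 109.15 g/mol; 436 ÷ 109.15 ≈ 4, so the molecular formula is C28H36O4.

C28H36O4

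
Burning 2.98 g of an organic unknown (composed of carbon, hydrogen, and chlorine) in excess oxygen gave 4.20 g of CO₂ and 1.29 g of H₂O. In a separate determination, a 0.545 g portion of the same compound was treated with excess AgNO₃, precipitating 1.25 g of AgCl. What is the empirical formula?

mol C = 4.20 g CO₂ ÷ 44.009 g/mol = 0.09544 mol
mol H = 2 × 1.29 g H₂O ÷ 18.015 g/mol = 0.1432 mol
From the AgCl data: mol Cl per gram of compound = (1.25 ÷ 143.318) ÷ 0.545 = 0.01600 mol/g, so in the 2.98 g combustion sample mol Cl = 0.04769 mol
Divide by the smallest (0.04769 mol): C 2.001, H 3.003, Cl 1.000

C2H3Cl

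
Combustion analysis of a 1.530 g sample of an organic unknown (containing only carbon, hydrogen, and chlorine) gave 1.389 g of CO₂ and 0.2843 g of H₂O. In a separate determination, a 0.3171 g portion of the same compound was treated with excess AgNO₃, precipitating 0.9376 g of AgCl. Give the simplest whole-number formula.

mol C = 1.389 g CO₂ ÷ 44.009 g/mol = 0.031562 mol
mol H = 2 × 0.2843 g H₂O ÷ 18.015 g/mol = 0.031563 mol
From the AgCl data: mol Cl per gram of compound = (0.9376 ÷ 143.318) ÷ 0.3171 = 0.020631 mol/g, so in the 1.530 g combustion sample mol Cl = 0.031565 mol
Divide by the smallest (0.031562 mol): C 1.000, H 1.000, Cl 1.000

CHCl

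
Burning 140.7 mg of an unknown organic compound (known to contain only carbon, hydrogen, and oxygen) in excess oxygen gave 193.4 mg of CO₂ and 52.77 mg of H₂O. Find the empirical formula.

mol C = 0.1934 g CO₂ ÷ 44.009 g/mol = 0.0043946 mol
mol H = 2 × 0.05277 g H₂O ÷ 18.015 g/mol = 0.0058585 mol
mass O = 0.1407 − (0.052783 + 0.0059053) = 0.082012 g → mol O = 0.082012 ÷ 15.999 = 0.0051260 mol
Divide by the smallest (0.0043946 mol): C 1.000, H 1.333, O 1.166
Multiplying each by 6 gives whole numbers: C 6.00, H 8.00, O 7.00

C6H8O7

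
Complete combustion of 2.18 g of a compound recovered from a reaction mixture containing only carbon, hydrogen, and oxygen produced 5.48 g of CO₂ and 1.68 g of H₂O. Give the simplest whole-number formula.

mol C = 5.48 g CO₂ ÷ 44.009 g/mol = 0.1245 mol
mol H = 2 × 1.68 g H₂O ÷ 18.015 g/mol = 0.1865 mol
mass O = 2.18 − (1.496 + 0.1880) = 0.4964 g → mol O = 0.4964 ÷ 15.999 = 0.03103 mol
Divide by the smallest (0.03103 mol): C 4.013, H 6.011, O 1.000

C4H6O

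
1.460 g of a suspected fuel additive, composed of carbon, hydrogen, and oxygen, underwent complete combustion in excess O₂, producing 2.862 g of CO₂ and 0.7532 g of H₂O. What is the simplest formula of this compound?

C7H9O4

mol C = 2.862 g CO₂ ÷ 44.009 g/mol = 0.065032 mol
mol H = 2 × 0.7532 g H₂O ÷ 18.015 g/mol = 0.083619 mol
mass O = 1.460 − (0.78110 + 0.084288) = 0.59461 g → mol O = 0.59461 ÷ 15.999 = 0.037165 mol
Divide by the smallest (0.037165 mol): C 1.750, H 2.250, O 1.000
Multiplying each by 4 gives whole numbers: C 7.00, H 9.00, O 4.00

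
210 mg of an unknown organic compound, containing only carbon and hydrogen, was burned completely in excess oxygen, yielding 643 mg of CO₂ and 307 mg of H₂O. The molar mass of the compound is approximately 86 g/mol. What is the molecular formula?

C6H14

mol C = 0.643 g CO₂ ÷ 44.009 g/mol = 0.01461 mol
mol H = 2 × 0.307 g H₂O ÷ 18.015 g/mol = 0.03408 mol
Divide by the smallest (0.01461 mol): C 1.000, H 2.333
Multiplying each by 3 gives whole numbers: C 3.00, H 7.00
Empirical formula: C3H7
Empirical-formula mass = 43.09 g/mol; 86 ÷ 43.09 ≈ 2, so the molecular formula is C6H14.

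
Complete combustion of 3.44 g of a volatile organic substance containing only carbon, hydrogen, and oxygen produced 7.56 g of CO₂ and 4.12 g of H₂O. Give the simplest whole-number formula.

mol C = 7.56 g CO₂ ÷ 44.009 g/mol = 0.1718 mol
mol H = 2 × 4.12 g H₂O ÷ 18.015 g/mol = 0.4574 mol
mass O = 3.44 − (2.063 + 0.4611) = 0.9157 g → mol O = 0.9157 ÷ 15.999 = 0.05723 mol
Divide by the smallest (0.05723 mol): C 3.002, H 7.992, O 1.000

C3H8O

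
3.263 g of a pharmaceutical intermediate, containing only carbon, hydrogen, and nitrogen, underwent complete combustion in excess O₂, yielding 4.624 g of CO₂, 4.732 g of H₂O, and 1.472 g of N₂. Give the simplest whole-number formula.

CH5N

mol C = 4.624 g CO₂ ÷ 44.009 g/mol = 0.10507 mol
mol H = 2 × 4.732 g H₂O ÷ 18.015 g/mol = 0.52534 mol
mol N = 2 × 1.472 g N₂ ÷ 28.014 g/mol = 0.10509 mol
Divide by the smallest (0.10507 mol): C 1.000, H 5.000, N 1.000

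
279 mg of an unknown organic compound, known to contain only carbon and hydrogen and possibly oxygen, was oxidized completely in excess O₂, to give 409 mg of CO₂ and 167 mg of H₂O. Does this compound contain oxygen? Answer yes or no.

mol C = 0.409 g CO₂ ÷ 44.009 g/mol = 0.009294 mol
mol H = 2 × 0.167 g H₂O ÷ 18.015 g/mol = 0.01854 mol
C and H account for only 0.1303 g of the 0.279 g sample; the remaining 0.1487 g must be oxygen.

yes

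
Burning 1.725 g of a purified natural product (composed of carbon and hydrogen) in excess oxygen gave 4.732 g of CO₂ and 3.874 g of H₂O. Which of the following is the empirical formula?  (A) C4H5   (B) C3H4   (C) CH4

(C) CH4

mol C = 4.732 g CO₂ ÷ 44.009 g/mol = 0.10752 mol
mol H = 2 × 3.874 g H₂O ÷ 18.015 g/mol = 0.43009 mol
Divide by the smallest (0.10752 mol): C 1.000, H 4.000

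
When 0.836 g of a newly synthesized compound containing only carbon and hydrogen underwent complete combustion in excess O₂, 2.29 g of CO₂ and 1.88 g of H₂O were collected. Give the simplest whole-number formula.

CH4

mol C = 2.29 g CO₂ ÷ 44.009 g/mol = 0.05203 mol
mol H = 2 × 1.88 g H₂O ÷ 18.015 g/mol = 0.2087 mol
Divide by the smallest (0.05203 mol): C 1.000, H 4.011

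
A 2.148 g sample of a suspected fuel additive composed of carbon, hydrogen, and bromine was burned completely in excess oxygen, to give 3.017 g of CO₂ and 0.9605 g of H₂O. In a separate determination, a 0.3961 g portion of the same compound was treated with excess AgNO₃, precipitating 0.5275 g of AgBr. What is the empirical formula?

mol C = 3.017 g CO₂ ÷ 44.009 g/mol = 0.068554 mol
mol H = 2 × 0.9605 g H₂O ÷ 18.015 g/mol = 0.10663 mol
From the AgBr data: mol Br per gram of compound = (0.5275 ÷ 187.772) ÷ 0.3961 = 0.0070923 mol/g, so in the 2.148 g combustion sample mol Br = 0.015234 mol
Divide by the smallest (0.015234 mol): C 4.500, H 7.000, Br 1.000
Multiplying each by 2 gives whole numbers: C 9.00, H 14.00, Br 2.00

C9H14Br2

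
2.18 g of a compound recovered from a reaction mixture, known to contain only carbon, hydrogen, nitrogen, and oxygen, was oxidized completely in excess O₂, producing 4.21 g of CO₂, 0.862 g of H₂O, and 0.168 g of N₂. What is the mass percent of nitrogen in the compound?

mol C = 4.21 g CO₂ ÷ 44.009 g/mol = 0.09566 mol
mol H = 2 × 0.862 g H₂O ÷ 18.015 g/mol = 0.09570 mol
mol N = 2 × 0.168 g N₂ ÷ 28.014 g/mol = 0.01199 mol
mass O = 2.18 − (1.149 + 0.09646 + 0.1680) = 0.7665 g → mol O = 0.7665 ÷ 15.999 = 0.04791 mol
mass % N = 0.1680 g ÷ 2.18 g × 100%

7.7%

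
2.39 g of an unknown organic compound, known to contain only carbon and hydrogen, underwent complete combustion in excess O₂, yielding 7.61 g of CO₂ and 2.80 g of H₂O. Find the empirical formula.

mol C = 7.61 g CO₂ ÷ 44.009 g/mol = 0.1729 mol
mol H = 2 × 2.80 g H₂O ÷ 18.015 g/mol = 0.3109 mol
Divide by the smallest (0.1729 mol): C 1.000, H 1.798
Multiplying each by 5 gives whole numbers: C 5.00, H 8.99

C5H9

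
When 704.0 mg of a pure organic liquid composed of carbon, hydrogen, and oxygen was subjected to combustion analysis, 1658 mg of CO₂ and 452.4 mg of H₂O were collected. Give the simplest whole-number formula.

C3H4O

mol C = 1.658 g CO₂ ÷ 44.009 g/mol = 0.037674 mol
mol H = 2 × 0.4524 g H₂O ÷ 18.015 g/mol = 0.050225 mol
mass O = 0.7040 − (0.45250 + 0.050627) = 0.20087 g → mol O = 0.20087 ÷ 15.999 = 0.012555 mol
Divide by the smallest (0.012555 mol): C 3.001, H 4.000, O 1.000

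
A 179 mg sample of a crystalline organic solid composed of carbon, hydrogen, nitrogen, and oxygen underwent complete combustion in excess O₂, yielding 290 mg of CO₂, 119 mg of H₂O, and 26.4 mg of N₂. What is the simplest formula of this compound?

mol C = 0.290 g CO₂ ÷ 44.009 g/mol = 0.006590 mol
mol H = 2 × 0.119 g H₂O ÷ 18.015 g/mol = 0.01321 mol
mol N = 2 × 0.0264 g N₂ ÷ 28.014 g/mol = 0.001885 mol
mass O = 0.179 − (0.07915 + 0.01332 + 0.02640) = 0.06014 g → mol O = 0.06014 ÷ 15.999 = 0.003759 mol
Divide by the smallest (0.001885 mol): C 3.496, H 7.009, N 1.000, O 1.994
Multiplying each by 2 gives whole numbers: C 6.99, H 14.02, N 2.00, O 3.99

C7H14N2O4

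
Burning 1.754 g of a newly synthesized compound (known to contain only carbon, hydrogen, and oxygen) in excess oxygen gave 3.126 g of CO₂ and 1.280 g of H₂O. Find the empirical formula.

mol C = 3.126 g CO₂ ÷ 44.009 g/mol = 0.071031 mol
mol H = 2 × 1.280 g H₂O ÷ 18.015 g/mol = 0.14210 mol
mass O = 1.754 − (0.85315 + 0.14324) = 0.75761 g → mol O = 0.75761 ÷ 15.999 = 0.047353 mol
Divide by the smallest (0.047353 mol): C 1.500, H 3.001, O 1.000
Multiplying each by 2 gives whole numbers: C 3.00, H 6.00, O 2.00

C3H6O2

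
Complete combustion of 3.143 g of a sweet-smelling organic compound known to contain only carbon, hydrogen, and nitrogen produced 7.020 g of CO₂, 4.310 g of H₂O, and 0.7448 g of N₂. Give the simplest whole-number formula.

C3H9N

mol C = 7.020 g CO₂ ÷ 44.009 g/mol = 0.15951 mol
mol H = 2 × 4.310 g H₂O ÷ 18.015 g/mol = 0.47849 mol
mol N = 2 × 0.7448 g N₂ ÷ 28.014 g/mol = 0.053173 mol
Divide by the smallest (0.053173 mol): C 3.000, H 8.999, N 1.000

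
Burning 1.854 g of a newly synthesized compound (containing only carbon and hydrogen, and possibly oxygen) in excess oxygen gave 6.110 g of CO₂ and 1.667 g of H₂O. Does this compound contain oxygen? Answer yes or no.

no

mol C = 6.110 g CO₂ ÷ 44.009 g/mol = 0.13884 mol
mol H = 2 × 1.667 g H₂O ÷ 18.015 g/mol = 0.18507 mol
C and H together account for 1.8541 g — essentially the entire 1.854 g sample — so the compound contains no oxygen.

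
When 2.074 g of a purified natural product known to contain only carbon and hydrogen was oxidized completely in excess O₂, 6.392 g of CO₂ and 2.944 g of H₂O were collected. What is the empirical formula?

mol C = 6.392 g CO₂ ÷ 44.009 g/mol = 0.14524 mol
mol H = 2 × 2.944 g H₂O ÷ 18.015 g/mol = 0.32684 mol
Divide by the smallest (0.14524 mol): C 1.000, H 2.250
Multiplying each by 4 gives whole numbers: C 4.00, H 9.00

C4H9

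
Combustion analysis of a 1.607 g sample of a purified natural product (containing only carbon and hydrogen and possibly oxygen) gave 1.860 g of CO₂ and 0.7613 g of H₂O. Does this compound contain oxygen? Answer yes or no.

mol C = 1.860 g CO₂ ÷ 44.009 g/mol = 0.042264 mol
mol H = 2 × 0.7613 g H₂O ÷ 18.015 g/mol = 0.084518 mol
C and H account for only 0.59283 g of the 1.607 g sample; the remaining 1.0142 g must be oxygen.

yes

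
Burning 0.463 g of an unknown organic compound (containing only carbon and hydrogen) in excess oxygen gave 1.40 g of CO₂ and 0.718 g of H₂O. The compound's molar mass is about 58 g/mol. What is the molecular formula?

C4H10

mol C = 1.40 g CO₂ ÷ 44.009 g/mol = 0.03181 mol
mol H = 2 × 0.718 g H₂O ÷ 18.015 g/mol = 0.07971 mol
Divide by the smallest (0.03181 mol): C 1.000, H 2.506
Multiplying each by 2 gives whole numbers: C 2.00, H 5.01
Empirical formula: C2H5
Empirical-formula mass = 29.06 g/mol; 58 ÷ 29.06 ≈ 2, so the molecular formula is C4H10.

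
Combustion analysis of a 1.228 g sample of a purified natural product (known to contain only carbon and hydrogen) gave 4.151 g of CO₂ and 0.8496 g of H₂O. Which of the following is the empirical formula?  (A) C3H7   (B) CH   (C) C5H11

(B) CH

mol C = 4.151 g CO₂ ÷ 44.009 g/mol = 0.094322 mol
mol H = 2 × 0.8496 g H₂O ÷ 18.015 g/mol = 0.094321 mol
Divide by the smallest (0.094321 mol): C 1.000, H 1.000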